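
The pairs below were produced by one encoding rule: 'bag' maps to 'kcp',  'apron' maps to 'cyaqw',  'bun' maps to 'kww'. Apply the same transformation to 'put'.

The shift depends on letter class: consonant b→k is +9, but vowel a→c is +2. Vowels shift forward by 2 and consonants shift forward by 9.
Applying it to put: p(cons)+9=y, u(vowel)+2=w, t(cons)+9=c.

ywc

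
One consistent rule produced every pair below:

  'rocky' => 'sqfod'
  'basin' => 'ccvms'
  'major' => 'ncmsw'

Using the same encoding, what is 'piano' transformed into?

qkdrt

Letter i (0-indexed) is shifted by i+1, so successive shifts are 1, 2, 3, ….
For piano: p+1=q, i+2=k, a+3=d, n+4=r, o+5=t.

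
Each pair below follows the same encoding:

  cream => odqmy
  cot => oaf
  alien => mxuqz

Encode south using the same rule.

eagft

Compare letters: c→o is +12, r→d is +12, e→q is +12 — a constant shift. This is a Caesar cipher with shift 12.
On south: s+12=e, o+12=a, u+12=g, t+12=f, h+12=t.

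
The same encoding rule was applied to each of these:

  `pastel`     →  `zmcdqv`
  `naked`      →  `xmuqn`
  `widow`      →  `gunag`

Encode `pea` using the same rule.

The shift depends on letter class: consonant p→z is +10, but vowel a→m is +12. Two shifts are in play — +12 for a/e/i/o/u, +10 for every other letter.
For pea: p(cons)+10=z, e(vowel)+12=q, a(vowel)+12=m.

zqm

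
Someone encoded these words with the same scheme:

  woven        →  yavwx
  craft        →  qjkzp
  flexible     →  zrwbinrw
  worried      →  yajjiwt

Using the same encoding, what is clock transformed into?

qraqo

w(22)→y(24) and o(14)→a(0) fit y≡3x+10 (mod 26); the inverse of 3 mod 26 is 9. This is an affine cipher: with a=0,…,z=25, each position x becomes (3x+10) mod 26.
For clock: c(2)→3·2+10≡16=q; l(11)→3·11+10≡17=r; o(14)→3·14+10≡0=a; c(2)→3·2+10≡16=q; k(10)→3·10+10≡14=o (all mod 26).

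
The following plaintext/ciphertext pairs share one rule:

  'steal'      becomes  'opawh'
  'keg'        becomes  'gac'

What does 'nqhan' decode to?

Compare letters: s→o is +22, t→p is +22, e→a is +22 — a constant shift. This is a Caesar cipher with shift 22.
Undoing it on nqhan: n−22=r, q−22=u, h−22=l, a−22=e, n−22=r.

ruler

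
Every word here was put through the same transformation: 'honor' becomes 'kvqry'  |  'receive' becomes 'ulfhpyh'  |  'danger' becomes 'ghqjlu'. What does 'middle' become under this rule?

ppggsh

Shifts by position in honor: pos 0: h→k (+3), pos 1: o→v (+7), pos 2: n→q (+3), pos 3: o→r (+3), pos 4: r→y (+7) — repeating every 3. The shifts repeat in a cycle of length 3: positions 0,1,… shift by +3, +7, +3, then the pattern repeats.
Applying it to middle: m+3=p, i+7=p, d+3=g, d+3=g, l+7=s, e+3=h.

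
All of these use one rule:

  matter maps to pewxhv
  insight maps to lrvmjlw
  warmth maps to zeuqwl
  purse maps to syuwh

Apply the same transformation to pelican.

siomfeq

Shifts by position in matter: pos 0: m→p (+3), pos 1: a→e (+4), pos 2: t→w (+3), pos 3: t→x (+4) — repeating every 2. The shifts repeat in a cycle of length 2: positions 0,1,… shift by +3, +4, then the pattern repeats.
For pelican: p+3=s, e+4=i, l+3=o, i+4=m, c+3=f, a+4=e, n+3=q.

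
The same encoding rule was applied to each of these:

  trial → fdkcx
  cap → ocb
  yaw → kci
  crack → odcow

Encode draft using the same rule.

pdcrf

The shift depends on letter class: consonant t→f is +12, but vowel i→k is +2. Vowels shift forward by 2 and consonants shift forward by 12.
On draft: d(cons)+12=p, r(cons)+12=d, a(vowel)+2=c, f(cons)+12=r, t(cons)+12=f.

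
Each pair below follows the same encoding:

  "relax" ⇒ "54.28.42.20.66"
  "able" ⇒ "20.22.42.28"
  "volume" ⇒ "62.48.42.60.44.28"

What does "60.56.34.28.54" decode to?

usher

The formula is n = 2×(alphabet index, a=1) + 18.
Undoing it on 60.56.34.28.54: 60→(60−18)÷2=21=u, 56→(56−18)÷2=19=s, 34→(34−18)÷2=8=h, 28→(28−18)÷2=5=e, 54→(54−18)÷2=18=r.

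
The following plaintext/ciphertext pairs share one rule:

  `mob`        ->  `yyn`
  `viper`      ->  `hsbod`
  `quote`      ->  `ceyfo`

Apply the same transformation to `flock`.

Two shifts are in play — +10 for a/e/i/o/u, +12 for every other letter.
On flock: f(cons)+12=r, l(cons)+12=x, o(vowel)+10=y, c(cons)+12=o, k(cons)+12=w.

rxyow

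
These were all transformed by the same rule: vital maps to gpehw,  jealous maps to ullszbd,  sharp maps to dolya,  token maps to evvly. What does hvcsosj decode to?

Shifts by position in vital: pos 0: v→g (+11), pos 1: i→p (+7), pos 2: t→e (+11), pos 3: a→h (+7) — repeating every 2. A repeating key of period 2 is used — shifts +11, +7 over and over.
Undoing it on hvcsosj: h−11=w, v−7=o, c−11=r, s−7=l, o−11=d, s−7=l, j−11=y.

worldly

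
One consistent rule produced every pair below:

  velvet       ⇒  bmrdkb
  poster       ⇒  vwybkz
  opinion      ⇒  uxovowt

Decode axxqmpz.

upright

Shifts by position in velvet: pos 0: v→b (+6), pos 1: e→m (+8), pos 2: l→r (+6), pos 3: v→d (+8) — repeating every 2. It's a Vigenère-style cipher with numeric key [6,8]: position i shifts by key[i mod 2].
Undoing it on axxqmpz: a−6=u, x−8=p, x−6=r, q−8=i, m−6=g, p−8=h, z−6=t.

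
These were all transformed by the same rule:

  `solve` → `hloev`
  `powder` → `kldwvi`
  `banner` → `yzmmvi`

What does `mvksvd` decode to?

nephew

Each pair mirrors across the alphabet (s↔h, o↔l, l↔o): positions sum to 25. Each letter is replaced by its mirror in the alphabet: a↔z, b↔y, c↔x, and so on (the Atbash cipher).
Reversing it on mvksvd: m↔n, v↔e, k↔p, s↔h, v↔e, d↔w.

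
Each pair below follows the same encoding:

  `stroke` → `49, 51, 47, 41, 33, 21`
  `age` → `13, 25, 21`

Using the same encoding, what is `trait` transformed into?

s(#19)→49 and t(#20)→51: differences scale by 2, so n = 2·pos + 11. Each letter becomes 2×(its alphabet position, a=1..z=26) + 11.
For trait: t=20→51, r=18→47, a=1→13, i=9→29, t=20→51.

51, 47, 13, 29, 51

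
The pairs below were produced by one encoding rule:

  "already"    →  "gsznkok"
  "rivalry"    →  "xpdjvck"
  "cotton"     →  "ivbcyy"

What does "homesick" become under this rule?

nvunctox

In already: a→g is +6, l→s is +7, r→z is +8, e→n is +9 — the shift increases by 1 each position. Letter i (0-indexed) is shifted by i+6, so successive shifts are 6, 7, 8, ….
On homesick: h+6=n, o+7=v, m+8=u, e+9=n, s+10=c, i+11=t, c+12=o, k+13=x.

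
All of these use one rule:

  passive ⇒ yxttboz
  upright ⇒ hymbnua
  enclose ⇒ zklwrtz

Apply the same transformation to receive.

mzlzboz

p(15)→y(24) and a(0)→x(23) fit y≡7x+23 (mod 26); the inverse of 7 mod 26 is 15. Each letter's alphabet position (a=0..z=25) is mapped through 7·x+23 mod 26 — an affine cipher.
On receive: r(17)→7·17+23≡12=m; e(4)→7·4+23≡25=z; c(2)→7·2+23≡11=l; e(4)→7·4+23≡25=z; i(8)→7·8+23≡1=b; v(21)→7·21+23≡14=o; e(4)→7·4+23≡25=z (all mod 26).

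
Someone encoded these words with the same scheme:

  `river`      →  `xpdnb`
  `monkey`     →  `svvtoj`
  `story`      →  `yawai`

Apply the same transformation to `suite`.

Letter i (0-indexed) is shifted by i+6, so successive shifts are 6, 7, 8, ….
Applying it to suite: s+6=y, u+7=b, i+8=q, t+9=c, e+10=o.

ybqco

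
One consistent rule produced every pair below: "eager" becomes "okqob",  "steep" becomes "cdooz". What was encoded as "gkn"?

wad

Compare letters: e→o is +10, a→k is +10, g→q is +10 — a constant shift. It's a constant shift of +10 (ROT10).
Undoing it on gkn: g−10=w, k−10=a, n−10=d.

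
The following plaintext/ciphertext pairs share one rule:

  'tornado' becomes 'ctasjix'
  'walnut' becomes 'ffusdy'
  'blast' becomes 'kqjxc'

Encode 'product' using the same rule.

Shifts by position in tornado: pos 0: t→c (+9), pos 1: o→t (+5), pos 2: r→a (+9), pos 3: n→s (+5) — repeating every 2. It's a Vigenère-style cipher with numeric key [9,5]: position i shifts by key[i mod 2].
On product: p+9=y, r+5=w, o+9=x, d+5=i, u+9=d, c+5=h, t+9=c.

ywxidhc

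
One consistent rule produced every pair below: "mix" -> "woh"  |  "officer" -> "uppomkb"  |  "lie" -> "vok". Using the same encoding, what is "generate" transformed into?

qkxkbgdk

The rule splits by letter class: vowels +6, consonants +10.
Applying it to generate: g(cons)+10=q, e(vowel)+6=k, n(cons)+10=x, e(vowel)+6=k, r(cons)+10=b, a(vowel)+6=g, t(cons)+10=d, e(vowel)+6=k.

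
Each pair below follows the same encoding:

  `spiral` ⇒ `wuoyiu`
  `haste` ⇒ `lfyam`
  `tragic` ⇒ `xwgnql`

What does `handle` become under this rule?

lftktn

In spiral: s→w is +4, p→u is +5, i→o is +6, r→y is +7 — the shift increases by 1 each position. Each letter shifts forward by (position + 4), i.e. 4, 5, 6, … — the shift grows by one for each successive letter.
On handle: h+4=l, a+5=f, n+6=t, d+7=k, l+8=t, e+9=n.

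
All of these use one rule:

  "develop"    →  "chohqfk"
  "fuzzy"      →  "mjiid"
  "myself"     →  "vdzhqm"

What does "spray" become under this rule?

zkund

Each letter's alphabet position (a=0..z=25) is mapped through 5·x+13 mod 26 — an affine cipher.
Applying it to spray: s(18)→5·18+13≡25=z; p(15)→5·15+13≡10=k; r(17)→5·17+13≡20=u; a(0)→5·0+13≡13=n; y(24)→5·24+13≡3=d (all mod 26).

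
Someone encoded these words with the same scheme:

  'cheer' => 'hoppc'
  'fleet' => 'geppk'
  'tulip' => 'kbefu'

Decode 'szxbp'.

Each letter's alphabet position (a=0..z=25) is mapped through 17·x+25 mod 26 — an affine cipher.
Undoing it on szxbp: s(18)→23·(18−25)≡21=v; z(25)→23·(25−25)≡0=a; x(23)→23·(23−25)≡6=g; b(1)→23·(1−25)≡20=u; p(15)→23·(15−25)≡4=e (all mod 26).

vague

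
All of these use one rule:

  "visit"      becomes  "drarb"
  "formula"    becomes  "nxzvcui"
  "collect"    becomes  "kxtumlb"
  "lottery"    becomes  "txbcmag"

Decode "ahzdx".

syrup

Shifts by position in visit: pos 0: v→d (+8), pos 1: i→r (+9), pos 2: s→a (+8), pos 3: i→r (+9) — repeating every 2. It's a Vigenère-style cipher with numeric key [8,9]: position i shifts by key[i mod 2].
Undoing it on ahzdx: a−8=s, h−9=y, z−8=r, d−9=u, x−8=p.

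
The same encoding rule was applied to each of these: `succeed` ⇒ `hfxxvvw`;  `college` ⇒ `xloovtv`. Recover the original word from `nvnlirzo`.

Each pair mirrors across the alphabet (s↔h, u↔f, c↔x): positions sum to 25. This is the alphabet-reversal cipher (Atbash): a becomes z, b becomes y, etc.
Undoing it on nvnlirzo: n↔m, v↔e, n↔m, l↔o, i↔r, r↔i, z↔a, o↔l.

memorial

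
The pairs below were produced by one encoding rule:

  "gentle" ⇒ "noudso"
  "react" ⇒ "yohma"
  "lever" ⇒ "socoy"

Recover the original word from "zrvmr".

shock

Shifts by position in gentle: pos 0: g→n (+7), pos 1: e→o (+10), pos 2: n→u (+7), pos 3: t→d (+10) — repeating every 2. It's a Vigenère-style cipher with numeric key [7,10]: position i shifts by key[i mod 2].
Reversing it on zrvmr: z−7=s, r−10=h, v−7=o, m−10=c, r−7=k.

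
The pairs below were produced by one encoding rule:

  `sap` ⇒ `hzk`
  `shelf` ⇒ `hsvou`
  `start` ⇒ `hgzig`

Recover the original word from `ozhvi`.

laser

Each pair mirrors across the alphabet (s↔h, a↔z, p↔k): positions sum to 25. Each letter is replaced by its mirror in the alphabet: a↔z, b↔y, c↔x, and so on (the Atbash cipher).
Decoding ozhvi: o↔l, z↔a, h↔s, v↔e, i↔r.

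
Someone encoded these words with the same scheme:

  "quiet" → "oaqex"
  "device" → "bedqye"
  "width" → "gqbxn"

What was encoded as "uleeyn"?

speech

q(16)→o(14) and u(20)→a(0) fit y≡3x+18 (mod 26); the inverse of 3 mod 26 is 9. This is an affine cipher: with a=0,…,z=25, each position x becomes (3x+18) mod 26.
Undoing it on uleeyn: u(20)→9·(20−18)≡18=s; l(11)→9·(11−18)≡15=p; e(4)→9·(4−18)≡4=e; e(4)→9·(4−18)≡4=e; y(24)→9·(24−18)≡2=c; n(13)→9·(13−18)≡7=h (all mod 26).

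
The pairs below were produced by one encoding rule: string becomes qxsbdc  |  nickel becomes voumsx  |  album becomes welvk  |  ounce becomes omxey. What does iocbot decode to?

jersey

The output letters match the input read backwards, each shifted +10: string reversed is gnirts. Two steps: reverse the string, then apply a Caesar shift of +10.
Decoding iocbot: shift back: i−10=y, o−10=e, c−10=s, b−10=r, o−10=e, t−10=j → yesrej; then reverse → jersey.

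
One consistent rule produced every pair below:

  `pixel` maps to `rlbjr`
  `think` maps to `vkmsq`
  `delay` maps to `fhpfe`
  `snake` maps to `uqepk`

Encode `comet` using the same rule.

In pixel: p→r is +2, i→l is +3, x→b is +4, e→j is +5 — the shift increases by 1 each position. Each letter shifts forward by (position + 2), i.e. 2, 3, 4, … — the shift grows by one for each successive letter.
For comet: c+2=e, o+3=r, m+4=q, e+5=j, t+6=z.

erqjz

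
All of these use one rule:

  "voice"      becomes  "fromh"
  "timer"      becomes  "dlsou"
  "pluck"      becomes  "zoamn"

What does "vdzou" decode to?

Shifts by position in voice: pos 0: v→f (+10), pos 1: o→r (+3), pos 2: i→o (+6), pos 3: c→m (+10), pos 4: e→h (+3) — repeating every 3. A repeating key of period 3 is used — shifts +10, +3, +6 over and over.
Reversing it on vdzou: v−10=l, d−3=a, z−6=t, o−10=e, u−3=r.

later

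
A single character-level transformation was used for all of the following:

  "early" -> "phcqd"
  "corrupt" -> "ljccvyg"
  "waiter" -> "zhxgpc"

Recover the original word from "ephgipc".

e(4)→p(15) and a(0)→h(7) fit y≡15x+7 (mod 26); the inverse of 15 mod 26 is 7. Treating letters as 0–25, the rule is x ↦ 15x + 7 (mod 26).
Undoing it on ephgipc: e(4)→7·(4−7)≡5=f; p(15)→7·(15−7)≡4=e; h(7)→7·(7−7)≡0=a; g(6)→7·(6−7)≡19=t; i(8)→7·(8−7)≡7=h; p(15)→7·(15−7)≡4=e; c(2)→7·(2−7)≡17=r (all mod 26).

feather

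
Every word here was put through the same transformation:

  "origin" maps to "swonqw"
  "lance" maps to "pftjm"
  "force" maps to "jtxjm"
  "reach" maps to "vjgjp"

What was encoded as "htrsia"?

dollar

In origin: o→s is +4, r→w is +5, i→o is +6, g→n is +7 — the shift increases by 1 each position. Letter i (0-indexed) is shifted by i+4, so successive shifts are 4, 5, 6, ….
Reversing it on htrsia: h−4=d, t−5=o, r−6=l, s−7=l, i−8=a, a−9=r.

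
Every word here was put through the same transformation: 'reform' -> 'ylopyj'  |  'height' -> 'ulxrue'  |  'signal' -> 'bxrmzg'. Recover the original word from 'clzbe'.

r(17)→y(24) and e(4)→l(11) fit y≡3x+25 (mod 26); the inverse of 3 mod 26 is 9. Each letter's alphabet position (a=0..z=25) is mapped through 3·x+25 mod 26 — an affine cipher.
Decoding clzbe: c(2)→9·(2−25)≡1=b; l(11)→9·(11−25)≡4=e; z(25)→9·(25−25)≡0=a; b(1)→9·(1−25)≡18=s; e(4)→9·(4−25)≡19=t (all mod 26).

beast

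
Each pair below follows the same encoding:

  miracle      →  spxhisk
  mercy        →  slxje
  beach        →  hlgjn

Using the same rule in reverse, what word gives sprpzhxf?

It's a Vigenère-style cipher with numeric key [6,7]: position i shifts by key[i mod 2].
Decoding sprpzhxf: s−6=m, p−7=i, r−6=l, p−7=i, z−6=t, h−7=a, x−6=r, f−7=y.

military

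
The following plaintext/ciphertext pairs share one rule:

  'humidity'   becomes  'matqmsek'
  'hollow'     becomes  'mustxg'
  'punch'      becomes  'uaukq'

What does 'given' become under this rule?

In humidity: h→m is +5, u→a is +6, m→t is +7, i→q is +8 — the shift increases by 1 each position. The shift increases by 1 at each position, starting from +5: 5, 6, 7, ….
For given: g+5=l, i+6=o, v+7=c, e+8=m, n+9=w.

locmw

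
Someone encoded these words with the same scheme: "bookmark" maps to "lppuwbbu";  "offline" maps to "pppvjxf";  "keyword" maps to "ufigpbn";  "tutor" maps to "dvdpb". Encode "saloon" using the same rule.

cbvppx

The rule splits by letter class: vowels +1, consonants +10.
Applying it to saloon: s(cons)+10=c, a(vowel)+1=b, l(cons)+10=v, o(vowel)+1=p, o(vowel)+1=p, n(cons)+10=x.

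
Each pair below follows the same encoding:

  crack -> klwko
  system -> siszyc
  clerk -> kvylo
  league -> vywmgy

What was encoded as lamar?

rigid

c(2)→k(10) and r(17)→l(11) fit y≡7x+22 (mod 26); the inverse of 7 mod 26 is 15. Treating letters as 0–25, the rule is x ↦ 7x + 22 (mod 26).
Reversing it on lamar: l(11)→15·(11−22)≡17=r; a(0)→15·(0−22)≡8=i; m(12)→15·(12−22)≡6=g; a(0)→15·(0−22)≡8=i; r(17)→15·(17−22)≡3=d (all mod 26).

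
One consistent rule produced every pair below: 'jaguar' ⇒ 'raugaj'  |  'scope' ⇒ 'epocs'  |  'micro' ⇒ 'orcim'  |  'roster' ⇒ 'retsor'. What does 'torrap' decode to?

parrot

The output letters match the input read backwards: jaguar reversed is raugaj. It's just the letters in reverse order.
Undoing it on torrap: then reverse → parrot.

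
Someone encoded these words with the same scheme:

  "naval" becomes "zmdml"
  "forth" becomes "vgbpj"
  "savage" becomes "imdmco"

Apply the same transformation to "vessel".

doiiol

n(13)→z(25) and a(0)→m(12) fit y≡7x+12 (mod 26); the inverse of 7 mod 26 is 15. This is an affine cipher: with a=0,…,z=25, each position x becomes (7x+12) mod 26.
Applying it to vessel: v(21)→7·21+12≡3=d; e(4)→7·4+12≡14=o; s(18)→7·18+12≡8=i; s(18)→7·18+12≡8=i; e(4)→7·4+12≡14=o; l(11)→7·11+12≡11=l (all mod 26).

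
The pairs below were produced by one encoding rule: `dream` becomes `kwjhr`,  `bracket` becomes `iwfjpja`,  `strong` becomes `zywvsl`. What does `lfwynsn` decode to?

Shifts by position in dream: pos 0: d→k (+7), pos 1: r→w (+5), pos 2: e→j (+5), pos 3: a→h (+7), pos 4: m→r (+5) — repeating every 3. A repeating key of period 3 is used — shifts +7, +5, +5 over and over.
Reversing it on lfwynsn: l−7=e, f−5=a, w−5=r, y−7=r, n−5=i, s−5=n, n−7=g.

earring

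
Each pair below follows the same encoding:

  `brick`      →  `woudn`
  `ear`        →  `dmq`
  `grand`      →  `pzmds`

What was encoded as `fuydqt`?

Read the word backwards and shift each letter +12.
Undoing it on fuydqt: shift back: f−12=t, u−12=i, y−12=m, d−12=r, q−12=e, t−12=h → timreh; then reverse → hermit.

hermit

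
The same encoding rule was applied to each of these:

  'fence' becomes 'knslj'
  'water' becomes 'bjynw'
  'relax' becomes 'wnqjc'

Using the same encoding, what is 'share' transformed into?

The shifts repeat in a cycle of length 2: positions 0,1,… shift by +5, +9, then the pattern repeats.
For share: s+5=x, h+9=q, a+5=f, r+9=a, e+5=j.

xqfaj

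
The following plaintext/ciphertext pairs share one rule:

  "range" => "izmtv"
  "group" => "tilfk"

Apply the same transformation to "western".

dvhgvim

Each pair mirrors across the alphabet (r↔i, a↔z, n↔m): positions sum to 25. Letters are reflected about the middle of the alphabet (position → 25−position): Atbash.
On western: w↔d, e↔v, s↔h, t↔g, e↔v, r↔i, n↔m.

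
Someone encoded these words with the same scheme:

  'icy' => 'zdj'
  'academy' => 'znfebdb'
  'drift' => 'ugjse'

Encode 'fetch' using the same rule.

idufg

Two steps: reverse the string, then apply a Caesar shift of +1.
For fetch: reverse → hctef; then shift: h+1=i, c+1=d, t+1=u, e+1=f, f+1=g.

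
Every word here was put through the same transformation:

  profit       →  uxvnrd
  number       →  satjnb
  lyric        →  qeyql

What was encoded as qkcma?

In profit: p→u is +5, r→x is +6, o→v is +7, f→n is +8 — the shift increases by 1 each position. Each letter shifts forward by (position + 5), i.e. 5, 6, 7, … — the shift grows by one for each successive letter.
Reversing it on qkcma: q−5=l, k−6=e, c−7=v, m−8=e, a−9=r.

lever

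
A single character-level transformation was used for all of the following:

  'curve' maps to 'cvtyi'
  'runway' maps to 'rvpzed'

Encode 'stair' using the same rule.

In curve: c→c is +0, u→v is +1, r→t is +2, v→y is +3 — the shift increases by 1 each position. Letter i (0-indexed) is shifted by i+0, so successive shifts are 0, 1, 2, ….
For stair: s+0=s, t+1=u, a+2=c, i+3=l, r+4=v.

suclv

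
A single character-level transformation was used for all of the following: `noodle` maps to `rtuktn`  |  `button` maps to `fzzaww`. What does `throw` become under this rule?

xmxve

In noodle: n→r is +4, o→t is +5, o→u is +6, d→k is +7 — the shift increases by 1 each position. Letter i (0-indexed) is shifted by i+4, so successive shifts are 4, 5, 6, ….
Applying it to throw: t+4=x, h+5=m, r+6=x, o+7=v, w+8=e.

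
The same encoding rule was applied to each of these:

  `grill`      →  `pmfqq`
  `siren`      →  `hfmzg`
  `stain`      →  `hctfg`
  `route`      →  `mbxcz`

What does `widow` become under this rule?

nfebn

Treating letters as 0–25, the rule is x ↦ 21x + 19 (mod 26).
For widow: w(22)→21·22+19≡13=n; i(8)→21·8+19≡5=f; d(3)→21·3+19≡4=e; o(14)→21·14+19≡1=b; w(22)→21·22+19≡13=n (all mod 26).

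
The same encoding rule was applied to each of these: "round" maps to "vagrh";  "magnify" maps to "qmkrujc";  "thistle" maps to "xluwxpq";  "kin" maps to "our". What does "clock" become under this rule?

The shift depends on letter class: consonant r→v is +4, but vowel o→a is +12. The rule splits by letter class: vowels +12, consonants +4.
Applying it to clock: c(cons)+4=g, l(cons)+4=p, o(vowel)+12=a, c(cons)+4=g, k(cons)+4=o.

gpago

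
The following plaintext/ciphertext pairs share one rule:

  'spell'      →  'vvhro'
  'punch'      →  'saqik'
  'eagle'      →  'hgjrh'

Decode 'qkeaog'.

Shifts by position in spell: pos 0: s→v (+3), pos 1: p→v (+6), pos 2: e→h (+3), pos 3: l→r (+6) — repeating every 2. It's a Vigenère-style cipher with numeric key [3,6]: position i shifts by key[i mod 2].
Undoing it on qkeaog: q−3=n, k−6=e, e−3=b, a−6=u, o−3=l, g−6=a.

nebula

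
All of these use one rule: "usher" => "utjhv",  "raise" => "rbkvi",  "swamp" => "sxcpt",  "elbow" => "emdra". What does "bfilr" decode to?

begin

Each letter shifts forward by its position index (0, 1, 2, …) — the shift grows by one for each successive letter.
Reversing it on bfilr: b−0=b, f−1=e, i−2=g, l−3=i, r−4=n.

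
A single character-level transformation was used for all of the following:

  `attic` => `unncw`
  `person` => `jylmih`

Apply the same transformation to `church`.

wbolwb

Compare letters: a→u is +20, t→n is +20, t→n is +20 — a constant shift. Every letter moves 20 places later in the alphabet, wrapping around z→a.
Applying it to church: c+20=w, h+20=b, u+20=o, r+20=l, c+20=w, h+20=b.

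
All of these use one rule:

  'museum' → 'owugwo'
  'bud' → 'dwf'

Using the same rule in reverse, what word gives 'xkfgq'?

Compare letters: m→o is +2, u→w is +2, s→u is +2 — a constant shift. This is a Caesar cipher with shift 2.
Reversing it on xkfgq: x−2=v, k−2=i, f−2=d, g−2=e, q−2=o.

video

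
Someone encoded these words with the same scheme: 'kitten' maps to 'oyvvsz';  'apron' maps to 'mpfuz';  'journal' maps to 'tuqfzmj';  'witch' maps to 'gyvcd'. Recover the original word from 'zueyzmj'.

nominal

Treating letters as 0–25, the rule is x ↦ 21x + 12 (mod 26).
Decoding zueyzmj: z(25)→5·(25−12)≡13=n; u(20)→5·(20−12)≡14=o; e(4)→5·(4−12)≡12=m; y(24)→5·(24−12)≡8=i; z(25)→5·(25−12)≡13=n; m(12)→5·(12−12)≡0=a; j(9)→5·(9−12)≡11=l (all mod 26).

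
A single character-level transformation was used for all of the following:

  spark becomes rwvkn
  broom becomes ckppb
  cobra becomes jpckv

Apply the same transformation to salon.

rvupi

s(18)→r(17) and p(15)→w(22) fit y≡7x+21 (mod 26); the inverse of 7 mod 26 is 15. Each letter's alphabet position (a=0..z=25) is mapped through 7·x+21 mod 26 — an affine cipher.
On salon: s(18)→7·18+21≡17=r; a(0)→7·0+21≡21=v; l(11)→7·11+21≡20=u; o(14)→7·14+21≡15=p; n(13)→7·13+21≡8=i (all mod 26).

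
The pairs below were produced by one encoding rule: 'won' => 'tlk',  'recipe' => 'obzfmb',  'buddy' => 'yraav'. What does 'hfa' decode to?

kid

Compare letters: w→t is +23, o→l is +23, n→k is +23 — a constant shift. It's a constant shift of +23 (ROT23).
Undoing it on hfa: h−23=k, f−23=i, a−23=d.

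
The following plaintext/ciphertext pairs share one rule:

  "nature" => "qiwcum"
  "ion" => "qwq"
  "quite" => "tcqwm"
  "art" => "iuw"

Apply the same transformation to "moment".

The shift depends on letter class: consonant n→q is +3, but vowel a→i is +8. Two shifts are in play — +8 for a/e/i/o/u, +3 for every other letter.
Applying it to moment: m(cons)+3=p, o(vowel)+8=w, m(cons)+3=p, e(vowel)+8=m, n(cons)+3=q, t(cons)+3=w.

pwpmqw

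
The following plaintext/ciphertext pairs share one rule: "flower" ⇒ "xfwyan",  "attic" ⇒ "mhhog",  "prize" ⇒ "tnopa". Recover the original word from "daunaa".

This is an affine cipher: with a=0,…,z=25, each position x becomes (23x+12) mod 26.
Decoding daunaa: d(3)→17·(3−12)≡3=d; a(0)→17·(0−12)≡4=e; u(20)→17·(20−12)≡6=g; n(13)→17·(13−12)≡17=r; a(0)→17·(0−12)≡4=e; a(0)→17·(0−12)≡4=e (all mod 26).

degree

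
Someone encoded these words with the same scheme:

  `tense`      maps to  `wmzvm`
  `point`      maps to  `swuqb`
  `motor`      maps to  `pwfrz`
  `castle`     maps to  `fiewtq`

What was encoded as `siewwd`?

Shifts by position in tense: pos 0: t→w (+3), pos 1: e→m (+8), pos 2: n→z (+12), pos 3: s→v (+3), pos 4: e→m (+8) — repeating every 3. It's a Vigenère-style cipher with numeric key [3,8,12]: position i shifts by key[i mod 3].
Undoing it on siewwd: s−3=p, i−8=a, e−12=s, w−3=t, w−8=o, d−12=r.

pastor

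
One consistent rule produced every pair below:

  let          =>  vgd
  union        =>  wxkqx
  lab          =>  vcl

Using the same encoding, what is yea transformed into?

igc

The shift depends on letter class: consonant l→v is +10, but vowel e→g is +2. Vowels shift forward by 2 and consonants shift forward by 10.
On yea: y(cons)+10=i, e(vowel)+2=g, a(vowel)+2=c.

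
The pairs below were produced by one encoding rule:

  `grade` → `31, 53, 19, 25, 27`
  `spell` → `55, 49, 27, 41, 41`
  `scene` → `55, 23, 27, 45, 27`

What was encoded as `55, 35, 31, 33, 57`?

g(#7)→31 and r(#18)→53: differences scale by 2, so n = 2·pos + 17. The formula is n = 2×(alphabet index, a=1) + 17.
Reversing it on 55, 35, 31, 33, 57: 55→(55−17)÷2=19=s, 35→(35−17)÷2=9=i, 31→(31−17)÷2=7=g, 33→(33−17)÷2=8=h, 57→(57−17)÷2=20=t.

sight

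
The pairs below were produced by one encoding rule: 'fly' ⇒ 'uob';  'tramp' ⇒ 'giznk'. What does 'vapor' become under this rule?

ezkli

Letters are reflected about the middle of the alphabet (position → 25−position): Atbash.
For vapor: v↔e, a↔z, p↔k, o↔l, r↔i.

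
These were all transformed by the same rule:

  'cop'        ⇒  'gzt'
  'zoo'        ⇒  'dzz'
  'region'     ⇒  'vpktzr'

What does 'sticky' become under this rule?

wxtgoc

The shift depends on letter class: consonant c→g is +4, but vowel o→z is +11. Vowels shift forward by 11 and consonants shift forward by 4.
For sticky: s(cons)+4=w, t(cons)+4=x, i(vowel)+11=t, c(cons)+4=g, k(cons)+4=o, y(cons)+4=c.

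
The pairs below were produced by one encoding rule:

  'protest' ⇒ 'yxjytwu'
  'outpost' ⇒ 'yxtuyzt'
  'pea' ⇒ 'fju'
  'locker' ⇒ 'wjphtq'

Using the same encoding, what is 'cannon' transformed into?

stssfh

The output letters match the input read backwards, each shifted +5: protest reversed is tsetorp. The word is reversed, then every letter is shifted forward by 5.
For cannon: reverse → nonnac; then shift: n+5=s, o+5=t, n+5=s, n+5=s, a+5=f, c+5=h.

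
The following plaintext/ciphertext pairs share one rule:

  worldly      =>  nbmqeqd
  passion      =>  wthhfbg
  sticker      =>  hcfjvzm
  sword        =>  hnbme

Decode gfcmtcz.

w(22)→n(13) and o(14)→b(1) fit y≡21x+19 (mod 26); the inverse of 21 mod 26 is 5. Each letter's alphabet position (a=0..z=25) is mapped through 21·x+19 mod 26 — an affine cipher.
Decoding gfcmtcz: g(6)→5·(6−19)≡13=n; f(5)→5·(5−19)≡8=i; c(2)→5·(2−19)≡19=t; m(12)→5·(12−19)≡17=r; t(19)→5·(19−19)≡0=a; c(2)→5·(2−19)≡19=t; z(25)→5·(25−19)≡4=e (all mod 26).

nitrate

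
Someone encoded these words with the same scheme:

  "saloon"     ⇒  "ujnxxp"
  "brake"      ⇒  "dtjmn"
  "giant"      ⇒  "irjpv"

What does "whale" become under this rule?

The rule splits by letter class: vowels +9, consonants +2.
Applying it to whale: w(cons)+2=y, h(cons)+2=j, a(vowel)+9=j, l(cons)+2=n, e(vowel)+9=n.

yjjnn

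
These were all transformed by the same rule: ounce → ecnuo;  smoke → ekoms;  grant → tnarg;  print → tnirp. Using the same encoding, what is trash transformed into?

The output letters match the input read backwards: ounce reversed is ecnuo. It's just the letters in reverse order.
For trash: reverse → hsart.

hsart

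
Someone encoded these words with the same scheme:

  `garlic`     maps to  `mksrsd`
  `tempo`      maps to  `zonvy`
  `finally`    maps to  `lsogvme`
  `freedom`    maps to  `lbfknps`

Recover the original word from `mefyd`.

Shifts by position in garlic: pos 0: g→m (+6), pos 1: a→k (+10), pos 2: r→s (+1), pos 3: l→r (+6), pos 4: i→s (+10), pos 5: c→d (+1) — repeating every 3. A repeating key of period 3 is used — shifts +6, +10, +1 over and over.
Undoing it on mefyd: m−6=g, e−10=u, f−1=e, y−6=s, d−10=t.

guest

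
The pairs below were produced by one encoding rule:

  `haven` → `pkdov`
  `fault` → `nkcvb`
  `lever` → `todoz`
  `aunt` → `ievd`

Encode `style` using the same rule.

adgvm

Shifts by position in haven: pos 0: h→p (+8), pos 1: a→k (+10), pos 2: v→d (+8), pos 3: e→o (+10) — repeating every 2. A repeating key of period 2 is used — shifts +8, +10 over and over.
On style: s+8=a, t+10=d, y+8=g, l+10=v, e+8=m.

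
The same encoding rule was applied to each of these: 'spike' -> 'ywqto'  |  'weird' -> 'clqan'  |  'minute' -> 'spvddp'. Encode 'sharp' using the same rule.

yoiaz

In spike: s→y is +6, p→w is +7, i→q is +8, k→t is +9 — the shift increases by 1 each position. The shift increases by 1 at each position, starting from +6: 6, 7, 8, ….
Applying it to sharp: s+6=y, h+7=o, a+8=i, r+9=a, p+10=z.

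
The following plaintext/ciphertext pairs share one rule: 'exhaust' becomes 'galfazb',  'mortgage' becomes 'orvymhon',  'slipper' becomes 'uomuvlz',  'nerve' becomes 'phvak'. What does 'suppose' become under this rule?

uxtuuzm

In exhaust: e→g is +2, x→a is +3, h→l is +4, a→f is +5 — the shift increases by 1 each position. The shift increases by 1 at each position, starting from +2: 2, 3, 4, ….
On suppose: s+2=u, u+3=x, p+4=t, p+5=u, o+6=u, s+7=z, e+8=m.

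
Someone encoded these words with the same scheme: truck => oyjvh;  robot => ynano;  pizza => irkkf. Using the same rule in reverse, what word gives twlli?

t(19)→o(14) and r(17)→y(24) fit y≡21x+5 (mod 26); the inverse of 21 mod 26 is 5. This is an affine cipher: with a=0,…,z=25, each position x becomes (21x+5) mod 26.
Undoing it on twlli: t(19)→5·(19−5)≡18=s; w(22)→5·(22−5)≡7=h; l(11)→5·(11−5)≡4=e; l(11)→5·(11−5)≡4=e; i(8)→5·(8−5)≡15=p (all mod 26).

sheep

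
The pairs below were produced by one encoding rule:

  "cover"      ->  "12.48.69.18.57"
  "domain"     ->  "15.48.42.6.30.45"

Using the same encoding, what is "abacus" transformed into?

c(#3)→12 and o(#15)→48: differences scale by 3, so n = 3·pos + 3. Each letter becomes 3×(its alphabet position, a=1..z=26) + 3.
For abacus: a=1→6, b=2→9, a=1→6, c=3→12, u=21→66, s=19→60.

6.9.6.12.66.60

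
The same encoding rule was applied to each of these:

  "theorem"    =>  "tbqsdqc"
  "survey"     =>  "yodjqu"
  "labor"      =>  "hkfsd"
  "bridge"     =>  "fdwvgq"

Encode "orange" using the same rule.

Each letter's alphabet position (a=0..z=25) is mapped through 21·x+10 mod 26 — an affine cipher.
For orange: o(14)→21·14+10≡18=s; r(17)→21·17+10≡3=d; a(0)→21·0+10≡10=k; n(13)→21·13+10≡23=x; g(6)→21·6+10≡6=g; e(4)→21·4+10≡16=q (all mod 26).

sdkxgq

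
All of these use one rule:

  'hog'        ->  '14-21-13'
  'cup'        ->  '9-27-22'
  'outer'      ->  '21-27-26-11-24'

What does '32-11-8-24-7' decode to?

zebra

h is letter #8 and maps to 14: an offset of 6. Each letter is replaced by its alphabet position (a=1..z=26) + 6.
Undoing it on 32-11-8-24-7: 32→(32−6)÷1=26=z, 11→(11−6)÷1=5=e, 8→(8−6)÷1=2=b, 24→(24−6)÷1=18=r, 7→(7−6)÷1=1=a.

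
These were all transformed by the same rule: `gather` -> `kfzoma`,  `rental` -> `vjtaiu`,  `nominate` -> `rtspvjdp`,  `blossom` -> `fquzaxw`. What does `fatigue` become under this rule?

In gather: g→k is +4, a→f is +5, t→z is +6, h→o is +7 — the shift increases by 1 each position. Each letter shifts forward by (position + 4), i.e. 4, 5, 6, … — the shift grows by one for each successive letter.
Applying it to fatigue: f+4=j, a+5=f, t+6=z, i+7=p, g+8=o, u+9=d, e+10=o.

jfzpodo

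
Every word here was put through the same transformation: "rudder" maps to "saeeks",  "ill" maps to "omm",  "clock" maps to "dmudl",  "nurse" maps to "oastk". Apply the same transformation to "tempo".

The shift depends on letter class: consonant r→s is +1, but vowel u→a is +6. The rule splits by letter class: vowels +6, consonants +1.
Applying it to tempo: t(cons)+1=u, e(vowel)+6=k, m(cons)+1=n, p(cons)+1=q, o(vowel)+6=u.

uknqu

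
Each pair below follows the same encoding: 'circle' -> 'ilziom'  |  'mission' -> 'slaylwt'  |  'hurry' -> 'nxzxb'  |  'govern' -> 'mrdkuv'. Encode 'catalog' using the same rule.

idbgowm

Shifts by position in circle: pos 0: c→i (+6), pos 1: i→l (+3), pos 2: r→z (+8), pos 3: c→i (+6), pos 4: l→o (+3), pos 5: e→m (+8) — repeating every 3. It's a Vigenère-style cipher with numeric key [6,3,8]: position i shifts by key[i mod 3].
For catalog: c+6=i, a+3=d, t+8=b, a+6=g, l+3=o, o+8=w, g+6=m.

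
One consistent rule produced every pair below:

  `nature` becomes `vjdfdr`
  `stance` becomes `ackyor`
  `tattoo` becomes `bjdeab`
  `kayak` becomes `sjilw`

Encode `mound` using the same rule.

The shift increases by 1 at each position, starting from +8: 8, 9, 10, ….
On mound: m+8=u, o+9=x, u+10=e, n+11=y, d+12=p.

uxeyp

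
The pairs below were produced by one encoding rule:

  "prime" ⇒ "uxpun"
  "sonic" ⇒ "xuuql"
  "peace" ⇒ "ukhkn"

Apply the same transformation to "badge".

In prime: p→u is +5, r→x is +6, i→p is +7, m→u is +8 — the shift increases by 1 each position. Each letter shifts forward by (position + 5), i.e. 5, 6, 7, … — the shift grows by one for each successive letter.
For badge: b+5=g, a+6=g, d+7=k, g+8=o, e+9=n.

ggkon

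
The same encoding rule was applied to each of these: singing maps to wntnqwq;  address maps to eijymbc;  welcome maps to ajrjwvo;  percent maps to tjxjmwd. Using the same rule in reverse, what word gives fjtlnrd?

Each letter shifts forward by (position + 4), i.e. 4, 5, 6, … — the shift grows by one for each successive letter.
Reversing it on fjtlnrd: f−4=b, j−5=e, t−6=n, l−7=e, n−8=f, r−9=i, d−10=t.

benefit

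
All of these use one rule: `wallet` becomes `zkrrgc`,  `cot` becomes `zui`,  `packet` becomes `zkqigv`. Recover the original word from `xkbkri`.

clever

The output letters match the input read backwards, each shifted +6: wallet reversed is tellaw. Read the word backwards and shift each letter +6.
Undoing it on xkbkri: shift back: x−6=r, k−6=e, b−6=v, k−6=e, r−6=l, i−6=c → revelc; then reverse → clever.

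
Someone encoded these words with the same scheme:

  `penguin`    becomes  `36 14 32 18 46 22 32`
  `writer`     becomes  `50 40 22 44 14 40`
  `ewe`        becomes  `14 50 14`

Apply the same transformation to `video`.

With a=1..z=26, the number is 2·pos + 4.
On video: v=22→48, i=9→22, d=4→12, e=5→14, o=15→34.

48 22 12 14 34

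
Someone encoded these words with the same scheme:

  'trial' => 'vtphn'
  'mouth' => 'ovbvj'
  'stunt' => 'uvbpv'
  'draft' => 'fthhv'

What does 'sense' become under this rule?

The shift depends on letter class: consonant t→v is +2, but vowel i→p is +7. The rule splits by letter class: vowels +7, consonants +2.
On sense: s(cons)+2=u, e(vowel)+7=l, n(cons)+2=p, s(cons)+2=u, e(vowel)+7=l.

ulpul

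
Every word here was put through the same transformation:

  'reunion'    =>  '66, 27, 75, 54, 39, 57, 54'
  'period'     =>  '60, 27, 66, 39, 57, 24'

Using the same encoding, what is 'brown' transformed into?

Each letter becomes 3×(its alphabet position, a=1..z=26) + 12.
Applying it to brown: b=2→18, r=18→66, o=15→57, w=23→81, n=14→54.

18, 66, 57, 81, 54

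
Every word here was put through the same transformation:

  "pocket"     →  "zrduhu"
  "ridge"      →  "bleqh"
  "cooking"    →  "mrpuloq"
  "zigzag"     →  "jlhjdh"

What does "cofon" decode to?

sleek

Shifts by position in pocket: pos 0: p→z (+10), pos 1: o→r (+3), pos 2: c→d (+1), pos 3: k→u (+10), pos 4: e→h (+3), pos 5: t→u (+1) — repeating every 3. The shifts repeat in a cycle of length 3: positions 0,1,… shift by +10, +3, +1, then the pattern repeats.
Reversing it on cofon: c−10=s, o−3=l, f−1=e, o−10=e, n−3=k.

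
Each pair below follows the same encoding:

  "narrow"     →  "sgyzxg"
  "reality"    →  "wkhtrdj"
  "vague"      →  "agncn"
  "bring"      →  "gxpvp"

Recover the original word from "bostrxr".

willing

In narrow: n→s is +5, a→g is +6, r→y is +7, r→z is +8 — the shift increases by 1 each position. Each letter shifts forward by (position + 5), i.e. 5, 6, 7, … — the shift grows by one for each successive letter.
Undoing it on bostrxr: b−5=w, o−6=i, s−7=l, t−8=l, r−9=i, x−10=n, r−11=g.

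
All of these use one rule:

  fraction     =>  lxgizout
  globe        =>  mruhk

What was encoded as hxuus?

broom

Compare letters: f→l is +6, r→x is +6, a→g is +6 — a constant shift. It's a constant shift of +6 (ROT6).
Reversing it on hxuus: h−6=b, x−6=r, u−6=o, u−6=o, s−6=m.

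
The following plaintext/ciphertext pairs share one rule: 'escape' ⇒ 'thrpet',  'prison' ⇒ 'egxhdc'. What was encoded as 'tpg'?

Compare letters: e→t is +15, s→h is +15, c→r is +15 — a constant shift. This is a Caesar cipher with shift 15.
Reversing it on tpg: t−15=e, p−15=a, g−15=r.

ear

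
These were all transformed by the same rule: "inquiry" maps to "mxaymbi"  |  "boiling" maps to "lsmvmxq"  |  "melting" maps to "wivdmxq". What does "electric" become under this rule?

ivimdbmm

The shift depends on letter class: consonant n→x is +10, but vowel i→m is +4. The rule splits by letter class: vowels +4, consonants +10.
For electric: e(vowel)+4=i, l(cons)+10=v, e(vowel)+4=i, c(cons)+10=m, t(cons)+10=d, r(cons)+10=b, i(vowel)+4=m, c(cons)+10=m.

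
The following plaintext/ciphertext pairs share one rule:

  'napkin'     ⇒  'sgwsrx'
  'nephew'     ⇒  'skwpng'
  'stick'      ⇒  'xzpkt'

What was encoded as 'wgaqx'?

ratio

In napkin: n→s is +5, a→g is +6, p→w is +7, k→s is +8 — the shift increases by 1 each position. Each letter shifts forward by (position + 5), i.e. 5, 6, 7, … — the shift grows by one for each successive letter.
Decoding wgaqx: w−5=r, g−6=a, a−7=t, q−8=i, x−9=o.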